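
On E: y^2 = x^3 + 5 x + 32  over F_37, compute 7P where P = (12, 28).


k = 7 = 111_2 (binary, LSB first: 111)
Double-and-add from P = (12, 28):
  bit 0 = 1: acc = O + (12, 28) = (12, 28)
  bit 1 = 1: acc = (12, 28) + (24, 29) = (10, 3)
  bit 2 = 1: acc = (10, 3) + (14, 21) = (24, 8)

7P = (24, 8)


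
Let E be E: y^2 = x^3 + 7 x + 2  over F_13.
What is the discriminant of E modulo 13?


4 a^3 + 27 b^2 = 4*7^3 + 27*2^2 = 1372 + 108 = 1480
Delta = -16 * (1480) = -23680
Delta mod 13 = 6

Delta = 6 (mod 13)


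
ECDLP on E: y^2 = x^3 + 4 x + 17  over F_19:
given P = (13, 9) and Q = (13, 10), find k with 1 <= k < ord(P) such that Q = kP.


Enumerate multiples of P until we hit Q = (13, 10):
  1P = (13, 9)
  2P = (16, 4)
  3P = (16, 15)
  4P = (13, 10)
Match found at i = 4.

k = 4


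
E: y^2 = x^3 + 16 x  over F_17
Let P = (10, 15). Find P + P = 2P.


Doubling: s = (3 x1^2 + a) / (2 y1)
s = (3*10^2 + 16) / (2*15) mod 17 = 6
x3 = s^2 - 2 x1 mod 17 = 6^2 - 2*10 = 16
y3 = s (x1 - x3) - y1 mod 17 = 6 * (10 - 16) - 15 = 0

2P = (16, 0)


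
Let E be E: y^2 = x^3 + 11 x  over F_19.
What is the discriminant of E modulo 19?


4 a^3 + 27 b^2 = 4*11^3 + 27*0^2 = 5324 + 0 = 5324
Delta = -16 * (5324) = -85184
Delta mod 19 = 12

Delta = 12 (mod 19)


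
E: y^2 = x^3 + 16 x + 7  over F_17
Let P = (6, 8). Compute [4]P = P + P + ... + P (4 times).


k = 4 = 100_2 (binary, LSB first: 001)
Double-and-add from P = (6, 8):
  bit 0 = 0: acc unchanged = O
  bit 1 = 0: acc unchanged = O
  bit 2 = 1: acc = O + (6, 9) = (6, 9)

4P = (6, 9)


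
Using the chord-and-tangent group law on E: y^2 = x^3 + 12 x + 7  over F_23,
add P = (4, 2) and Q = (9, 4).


P != Q, so use the chord formula.
s = (y2 - y1) / (x2 - x1) = (2) / (5) mod 23 = 5
x3 = s^2 - x1 - x2 mod 23 = 5^2 - 4 - 9 = 12
y3 = s (x1 - x3) - y1 mod 23 = 5 * (4 - 12) - 2 = 4

P + Q = (12, 4)


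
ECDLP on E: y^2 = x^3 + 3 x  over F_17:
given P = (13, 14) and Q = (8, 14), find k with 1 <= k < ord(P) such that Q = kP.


Enumerate multiples of P until we hit Q = (8, 14):
  1P = (13, 14)
  2P = (8, 3)
  3P = (9, 5)
  4P = (16, 9)
  5P = (4, 5)
  6P = (1, 15)
  7P = (1, 2)
  8P = (4, 12)
  9P = (16, 8)
  10P = (9, 12)
  11P = (8, 14)
Match found at i = 11.

k = 11


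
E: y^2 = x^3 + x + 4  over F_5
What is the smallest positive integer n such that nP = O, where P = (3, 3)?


Compute successive multiples of P until we hit O:
  1P = (3, 3)
  2P = (3, 2)
  3P = O

ord(P) = 3


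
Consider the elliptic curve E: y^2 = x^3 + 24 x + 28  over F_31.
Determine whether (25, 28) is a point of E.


Check whether y^2 = x^3 + 24 x + 28 (mod 31) for (x, y) = (25, 28).
LHS: y^2 = 28^2 mod 31 = 9
RHS: x^3 + 24 x + 28 = 25^3 + 24*25 + 28 mod 31 = 9
LHS = RHS

Yes, on the curve


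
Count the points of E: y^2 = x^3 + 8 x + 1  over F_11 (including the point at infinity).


For each x in F_11, count y with y^2 = x^3 + 8 x + 1 mod 11:
  x = 0: RHS = 1, y in [1, 10]  -> 2 point(s)
  x = 2: RHS = 3, y in [5, 6]  -> 2 point(s)
  x = 4: RHS = 9, y in [3, 8]  -> 2 point(s)
  x = 5: RHS = 1, y in [1, 10]  -> 2 point(s)
  x = 6: RHS = 1, y in [1, 10]  -> 2 point(s)
  x = 7: RHS = 4, y in [2, 9]  -> 2 point(s)
  x = 8: RHS = 5, y in [4, 7]  -> 2 point(s)
  x = 10: RHS = 3, y in [5, 6]  -> 2 point(s)
Affine points: 16. Add the point at infinity: total = 17.

#E(F_11) = 17


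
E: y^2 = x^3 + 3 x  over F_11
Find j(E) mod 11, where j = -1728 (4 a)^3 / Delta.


Delta = -16(4 a^3 + 27 b^2) mod 11 = 10
-1728 * (4 a)^3 = -1728 * (4*3)^3 mod 11 = 10
j = 10 * 10^(-1) mod 11 = 1

j = 1 (mod 11)


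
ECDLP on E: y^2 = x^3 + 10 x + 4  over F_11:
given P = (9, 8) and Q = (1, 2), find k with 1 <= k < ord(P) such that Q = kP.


Enumerate multiples of P until we hit Q = (1, 2):
  1P = (9, 8)
  2P = (4, 3)
  3P = (10, 2)
  4P = (6, 7)
  5P = (1, 2)
Match found at i = 5.

k = 5


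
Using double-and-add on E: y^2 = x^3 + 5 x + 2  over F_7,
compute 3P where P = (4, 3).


k = 3 = 11_2 (binary, LSB first: 11)
Double-and-add from P = (4, 3):
  bit 0 = 1: acc = O + (4, 3) = (4, 3)
  bit 1 = 1: acc = (4, 3) + (1, 6) = (3, 3)

3P = (3, 3)


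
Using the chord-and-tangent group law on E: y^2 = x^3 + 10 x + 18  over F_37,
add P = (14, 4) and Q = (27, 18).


P != Q, so use the chord formula.
s = (y2 - y1) / (x2 - x1) = (14) / (13) mod 37 = 21
x3 = s^2 - x1 - x2 mod 37 = 21^2 - 14 - 27 = 30
y3 = s (x1 - x3) - y1 mod 37 = 21 * (14 - 30) - 4 = 30

P + Q = (30, 30)


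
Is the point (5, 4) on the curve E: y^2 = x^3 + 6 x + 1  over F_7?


Check whether y^2 = x^3 + 6 x + 1 (mod 7) for (x, y) = (5, 4).
LHS: y^2 = 4^2 mod 7 = 2
RHS: x^3 + 6 x + 1 = 5^3 + 6*5 + 1 mod 7 = 2
LHS = RHS

Yes, on the curve


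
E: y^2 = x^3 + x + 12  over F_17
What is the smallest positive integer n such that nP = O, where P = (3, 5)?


Compute successive multiples of P until we hit O:
  1P = (3, 5)
  2P = (10, 6)
  3P = (12, 1)
  4P = (15, 6)
  5P = (14, 4)
  6P = (9, 11)
  7P = (6, 9)
  8P = (6, 8)
  ... (continuing to 15P)
  15P = O

ord(P) = 15


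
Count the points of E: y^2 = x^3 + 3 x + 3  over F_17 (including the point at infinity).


For each x in F_17, count y with y^2 = x^3 + 3 x + 3 mod 17:
  x = 2: RHS = 0, y in [0]  -> 1 point(s)
  x = 6: RHS = 16, y in [4, 13]  -> 2 point(s)
  x = 10: RHS = 13, y in [8, 9]  -> 2 point(s)
  x = 12: RHS = 16, y in [4, 13]  -> 2 point(s)
  x = 14: RHS = 1, y in [1, 16]  -> 2 point(s)
  x = 16: RHS = 16, y in [4, 13]  -> 2 point(s)
Affine points: 11. Add the point at infinity: total = 12.

#E(F_17) = 12


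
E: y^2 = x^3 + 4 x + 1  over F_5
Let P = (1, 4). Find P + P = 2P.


Doubling: s = (3 x1^2 + a) / (2 y1)
s = (3*1^2 + 4) / (2*4) mod 5 = 4
x3 = s^2 - 2 x1 mod 5 = 4^2 - 2*1 = 4
y3 = s (x1 - x3) - y1 mod 5 = 4 * (1 - 4) - 4 = 4

2P = (4, 4)


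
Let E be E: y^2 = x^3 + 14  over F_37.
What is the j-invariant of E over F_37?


Delta = -16(4 a^3 + 27 b^2) mod 37 = 21
-1728 * (4 a)^3 = -1728 * (4*0)^3 mod 37 = 0
j = 0 * 21^(-1) mod 37 = 0

j = 0 (mod 37)


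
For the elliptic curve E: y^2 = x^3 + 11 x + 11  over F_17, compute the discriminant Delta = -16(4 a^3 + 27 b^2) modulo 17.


4 a^3 + 27 b^2 = 4*11^3 + 27*11^2 = 5324 + 3267 = 8591
Delta = -16 * (8591) = -137456
Delta mod 17 = 6

Delta = 6 (mod 17)


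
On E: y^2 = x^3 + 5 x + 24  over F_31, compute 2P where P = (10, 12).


Doubling: s = (3 x1^2 + a) / (2 y1)
s = (3*10^2 + 5) / (2*12) mod 31 = 14
x3 = s^2 - 2 x1 mod 31 = 14^2 - 2*10 = 21
y3 = s (x1 - x3) - y1 mod 31 = 14 * (10 - 21) - 12 = 20

2P = (21, 20)


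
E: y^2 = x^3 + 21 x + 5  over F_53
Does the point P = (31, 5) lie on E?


Check whether y^2 = x^3 + 21 x + 5 (mod 53) for (x, y) = (31, 5).
LHS: y^2 = 5^2 mod 53 = 25
RHS: x^3 + 21 x + 5 = 31^3 + 21*31 + 5 mod 53 = 25
LHS = RHS

Yes, on the curve


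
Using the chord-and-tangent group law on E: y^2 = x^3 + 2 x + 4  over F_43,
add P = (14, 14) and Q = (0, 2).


P != Q, so use the chord formula.
s = (y2 - y1) / (x2 - x1) = (31) / (29) mod 43 = 7
x3 = s^2 - x1 - x2 mod 43 = 7^2 - 14 - 0 = 35
y3 = s (x1 - x3) - y1 mod 43 = 7 * (14 - 35) - 14 = 11

P + Q = (35, 11)


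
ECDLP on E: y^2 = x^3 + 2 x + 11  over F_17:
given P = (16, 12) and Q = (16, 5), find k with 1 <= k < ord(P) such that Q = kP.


Enumerate multiples of P until we hit Q = (16, 5):
  1P = (16, 12)
  2P = (15, 13)
  3P = (4, 10)
  4P = (6, 1)
  5P = (11, 2)
  6P = (11, 15)
  7P = (6, 16)
  8P = (4, 7)
  9P = (15, 4)
  10P = (16, 5)
Match found at i = 10.

k = 10


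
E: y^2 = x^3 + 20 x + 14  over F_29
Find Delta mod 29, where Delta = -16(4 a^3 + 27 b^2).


4 a^3 + 27 b^2 = 4*20^3 + 27*14^2 = 32000 + 5292 = 37292
Delta = -16 * (37292) = -596672
Delta mod 29 = 3

Delta = 3 (mod 29)


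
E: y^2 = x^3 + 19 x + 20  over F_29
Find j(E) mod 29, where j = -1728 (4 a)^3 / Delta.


Delta = -16(4 a^3 + 27 b^2) mod 29 = 8
-1728 * (4 a)^3 = -1728 * (4*19)^3 mod 29 = 7
j = 7 * 8^(-1) mod 29 = 19

j = 19 (mod 29)


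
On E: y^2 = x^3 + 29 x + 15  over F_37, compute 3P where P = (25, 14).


k = 3 = 11_2 (binary, LSB first: 11)
Double-and-add from P = (25, 14):
  bit 0 = 1: acc = O + (25, 14) = (25, 14)
  bit 1 = 1: acc = (25, 14) + (23, 11) = (19, 32)

3P = (19, 32)


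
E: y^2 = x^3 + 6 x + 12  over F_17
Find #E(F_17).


For each x in F_17, count y with y^2 = x^3 + 6 x + 12 mod 17:
  x = 1: RHS = 2, y in [6, 11]  -> 2 point(s)
  x = 2: RHS = 15, y in [7, 10]  -> 2 point(s)
  x = 4: RHS = 15, y in [7, 10]  -> 2 point(s)
  x = 6: RHS = 9, y in [3, 14]  -> 2 point(s)
  x = 9: RHS = 13, y in [8, 9]  -> 2 point(s)
  x = 10: RHS = 1, y in [1, 16]  -> 2 point(s)
  x = 11: RHS = 15, y in [7, 10]  -> 2 point(s)
  x = 13: RHS = 9, y in [3, 14]  -> 2 point(s)
  x = 14: RHS = 1, y in [1, 16]  -> 2 point(s)
  x = 15: RHS = 9, y in [3, 14]  -> 2 point(s)
Affine points: 20. Add the point at infinity: total = 21.

#E(F_17) = 21


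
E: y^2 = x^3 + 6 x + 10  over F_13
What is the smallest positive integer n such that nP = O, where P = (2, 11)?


Compute successive multiples of P until we hit O:
  1P = (2, 11)
  2P = (0, 6)
  3P = (1, 11)
  4P = (10, 2)
  5P = (11, 4)
  6P = (12, 4)
  7P = (3, 4)
  8P = (5, 10)
  ... (continuing to 18P)
  18P = O

ord(P) = 18


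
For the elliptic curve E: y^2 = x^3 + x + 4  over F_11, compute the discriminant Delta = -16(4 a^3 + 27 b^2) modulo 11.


4 a^3 + 27 b^2 = 4*1^3 + 27*4^2 = 4 + 432 = 436
Delta = -16 * (436) = -6976
Delta mod 11 = 9

Delta = 9 (mod 11)


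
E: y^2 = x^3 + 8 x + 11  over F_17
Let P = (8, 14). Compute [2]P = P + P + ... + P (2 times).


k = 2 = 10_2 (binary, LSB first: 01)
Double-and-add from P = (8, 14):
  bit 0 = 0: acc unchanged = O
  bit 1 = 1: acc = O + (9, 8) = (9, 8)

2P = (9, 8)


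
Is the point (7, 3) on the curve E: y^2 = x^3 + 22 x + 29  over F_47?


Check whether y^2 = x^3 + 22 x + 29 (mod 47) for (x, y) = (7, 3).
LHS: y^2 = 3^2 mod 47 = 9
RHS: x^3 + 22 x + 29 = 7^3 + 22*7 + 29 mod 47 = 9
LHS = RHS

Yes, on the curve


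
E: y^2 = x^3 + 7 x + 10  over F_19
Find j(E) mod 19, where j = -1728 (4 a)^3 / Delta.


Delta = -16(4 a^3 + 27 b^2) mod 19 = 18
-1728 * (4 a)^3 = -1728 * (4*7)^3 mod 19 = 7
j = 7 * 18^(-1) mod 19 = 12

j = 12 (mod 19)


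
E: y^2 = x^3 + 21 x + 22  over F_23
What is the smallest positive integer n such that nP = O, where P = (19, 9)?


Compute successive multiples of P until we hit O:
  1P = (19, 9)
  2P = (8, 14)
  3P = (4, 3)
  4P = (2, 7)
  5P = (20, 22)
  6P = (15, 20)
  7P = (21, 8)
  8P = (12, 22)
  ... (continuing to 28P)
  28P = O

ord(P) = 28


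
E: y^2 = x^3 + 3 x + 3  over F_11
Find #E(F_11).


For each x in F_11, count y with y^2 = x^3 + 3 x + 3 mod 11:
  x = 0: RHS = 3, y in [5, 6]  -> 2 point(s)
  x = 5: RHS = 0, y in [0]  -> 1 point(s)
  x = 7: RHS = 4, y in [2, 9]  -> 2 point(s)
  x = 8: RHS = 0, y in [0]  -> 1 point(s)
  x = 9: RHS = 0, y in [0]  -> 1 point(s)
Affine points: 7. Add the point at infinity: total = 8.

#E(F_11) = 8


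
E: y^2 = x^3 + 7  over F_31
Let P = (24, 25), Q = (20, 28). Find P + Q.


P != Q, so use the chord formula.
s = (y2 - y1) / (x2 - x1) = (3) / (27) mod 31 = 7
x3 = s^2 - x1 - x2 mod 31 = 7^2 - 24 - 20 = 5
y3 = s (x1 - x3) - y1 mod 31 = 7 * (24 - 5) - 25 = 15

P + Q = (5, 15)


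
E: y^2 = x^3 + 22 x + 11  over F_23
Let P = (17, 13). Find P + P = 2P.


Doubling: s = (3 x1^2 + a) / (2 y1)
s = (3*17^2 + 22) / (2*13) mod 23 = 5
x3 = s^2 - 2 x1 mod 23 = 5^2 - 2*17 = 14
y3 = s (x1 - x3) - y1 mod 23 = 5 * (17 - 14) - 13 = 2

2P = (14, 2)


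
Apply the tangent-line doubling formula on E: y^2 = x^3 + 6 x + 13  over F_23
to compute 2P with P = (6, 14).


Doubling: s = (3 x1^2 + a) / (2 y1)
s = (3*6^2 + 6) / (2*14) mod 23 = 9
x3 = s^2 - 2 x1 mod 23 = 9^2 - 2*6 = 0
y3 = s (x1 - x3) - y1 mod 23 = 9 * (6 - 0) - 14 = 17

2P = (0, 17)


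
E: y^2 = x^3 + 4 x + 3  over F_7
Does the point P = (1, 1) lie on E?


Check whether y^2 = x^3 + 4 x + 3 (mod 7) for (x, y) = (1, 1).
LHS: y^2 = 1^2 mod 7 = 1
RHS: x^3 + 4 x + 3 = 1^3 + 4*1 + 3 mod 7 = 1
LHS = RHS

Yes, on the curve


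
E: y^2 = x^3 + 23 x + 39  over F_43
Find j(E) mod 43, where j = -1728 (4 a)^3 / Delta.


Delta = -16(4 a^3 + 27 b^2) mod 43 = 10
-1728 * (4 a)^3 = -1728 * (4*23)^3 mod 43 = 35
j = 35 * 10^(-1) mod 43 = 25

j = 25 (mod 43)


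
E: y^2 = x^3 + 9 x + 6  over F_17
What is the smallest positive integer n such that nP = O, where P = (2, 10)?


Compute successive multiples of P until we hit O:
  1P = (2, 10)
  2P = (11, 12)
  3P = (3, 3)
  4P = (10, 12)
  5P = (4, 15)
  6P = (13, 5)
  7P = (6, 15)
  8P = (1, 4)
  ... (continuing to 22P)
  22P = O

ord(P) = 22


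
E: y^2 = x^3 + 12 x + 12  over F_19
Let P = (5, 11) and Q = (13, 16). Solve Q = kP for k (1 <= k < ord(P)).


Enumerate multiples of P until we hit Q = (13, 16):
  1P = (5, 11)
  2P = (14, 13)
  3P = (16, 14)
  4P = (2, 14)
  5P = (13, 16)
Match found at i = 5.

k = 5


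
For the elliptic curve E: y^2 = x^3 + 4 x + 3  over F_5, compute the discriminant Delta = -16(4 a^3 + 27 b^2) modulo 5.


4 a^3 + 27 b^2 = 4*4^3 + 27*3^2 = 256 + 243 = 499
Delta = -16 * (499) = -7984
Delta mod 5 = 1

Delta = 1 (mod 5)


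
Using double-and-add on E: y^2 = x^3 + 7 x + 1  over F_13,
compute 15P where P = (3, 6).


k = 15 = 1111_2 (binary, LSB first: 1111)
Double-and-add from P = (3, 6):
  bit 0 = 1: acc = O + (3, 6) = (3, 6)
  bit 1 = 1: acc = (3, 6) + (6, 5) = (7, 4)
  bit 2 = 1: acc = (7, 4) + (0, 12) = (2, 7)
  bit 3 = 1: acc = (2, 7) + (9, 0) = (3, 7)

15P = (3, 7)


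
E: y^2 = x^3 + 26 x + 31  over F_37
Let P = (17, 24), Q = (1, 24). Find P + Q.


P != Q, so use the chord formula.
s = (y2 - y1) / (x2 - x1) = (0) / (21) mod 37 = 0
x3 = s^2 - x1 - x2 mod 37 = 0^2 - 17 - 1 = 19
y3 = s (x1 - x3) - y1 mod 37 = 0 * (17 - 19) - 24 = 13

P + Q = (19, 13)


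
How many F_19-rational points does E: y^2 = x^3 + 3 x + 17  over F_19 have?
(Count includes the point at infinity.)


For each x in F_19, count y with y^2 = x^3 + 3 x + 17 mod 19:
  x = 0: RHS = 17, y in [6, 13]  -> 2 point(s)
  x = 4: RHS = 17, y in [6, 13]  -> 2 point(s)
  x = 5: RHS = 5, y in [9, 10]  -> 2 point(s)
  x = 6: RHS = 4, y in [2, 17]  -> 2 point(s)
  x = 7: RHS = 1, y in [1, 18]  -> 2 point(s)
  x = 13: RHS = 11, y in [7, 12]  -> 2 point(s)
  x = 15: RHS = 17, y in [6, 13]  -> 2 point(s)
  x = 16: RHS = 0, y in [0]  -> 1 point(s)
Affine points: 15. Add the point at infinity: total = 16.

#E(F_19) = 16


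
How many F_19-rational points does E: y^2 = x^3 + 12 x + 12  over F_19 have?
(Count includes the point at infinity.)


For each x in F_19, count y with y^2 = x^3 + 12 x + 12 mod 19:
  x = 1: RHS = 6, y in [5, 14]  -> 2 point(s)
  x = 2: RHS = 6, y in [5, 14]  -> 2 point(s)
  x = 5: RHS = 7, y in [8, 11]  -> 2 point(s)
  x = 10: RHS = 11, y in [7, 12]  -> 2 point(s)
  x = 13: RHS = 9, y in [3, 16]  -> 2 point(s)
  x = 14: RHS = 17, y in [6, 13]  -> 2 point(s)
  x = 16: RHS = 6, y in [5, 14]  -> 2 point(s)
Affine points: 14. Add the point at infinity: total = 15.

#E(F_19) = 15


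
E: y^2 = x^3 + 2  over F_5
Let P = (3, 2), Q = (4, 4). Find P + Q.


P != Q, so use the chord formula.
s = (y2 - y1) / (x2 - x1) = (2) / (1) mod 5 = 2
x3 = s^2 - x1 - x2 mod 5 = 2^2 - 3 - 4 = 2
y3 = s (x1 - x3) - y1 mod 5 = 2 * (3 - 2) - 2 = 0

P + Q = (2, 0)


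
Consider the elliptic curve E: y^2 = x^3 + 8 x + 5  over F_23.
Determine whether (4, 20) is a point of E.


Check whether y^2 = x^3 + 8 x + 5 (mod 23) for (x, y) = (4, 20).
LHS: y^2 = 20^2 mod 23 = 9
RHS: x^3 + 8 x + 5 = 4^3 + 8*4 + 5 mod 23 = 9
LHS = RHS

Yes, on the curve


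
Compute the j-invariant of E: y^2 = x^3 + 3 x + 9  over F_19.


Delta = -16(4 a^3 + 27 b^2) mod 19 = 7
-1728 * (4 a)^3 = -1728 * (4*3)^3 mod 19 = 18
j = 18 * 7^(-1) mod 19 = 8

j = 8 (mod 19)


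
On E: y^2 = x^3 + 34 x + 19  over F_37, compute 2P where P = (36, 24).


Doubling: s = (3 x1^2 + a) / (2 y1)
s = (3*36^2 + 34) / (2*24) mod 37 = 0
x3 = s^2 - 2 x1 mod 37 = 0^2 - 2*36 = 2
y3 = s (x1 - x3) - y1 mod 37 = 0 * (36 - 2) - 24 = 13

2P = (2, 13)


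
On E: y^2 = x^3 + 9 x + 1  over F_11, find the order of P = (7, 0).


Compute successive multiples of P until we hit O:
  1P = (7, 0)
  2P = O

ord(P) = 2


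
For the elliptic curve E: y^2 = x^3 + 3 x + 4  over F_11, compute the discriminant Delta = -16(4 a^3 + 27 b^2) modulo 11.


4 a^3 + 27 b^2 = 4*3^3 + 27*4^2 = 108 + 432 = 540
Delta = -16 * (540) = -8640
Delta mod 11 = 6

Delta = 6 (mod 11)


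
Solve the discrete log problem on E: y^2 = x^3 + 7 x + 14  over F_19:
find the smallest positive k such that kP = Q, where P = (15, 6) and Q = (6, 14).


Enumerate multiples of P until we hit Q = (6, 14):
  1P = (15, 6)
  2P = (17, 7)
  3P = (11, 15)
  4P = (4, 12)
  5P = (16, 17)
  6P = (14, 5)
  7P = (10, 18)
  8P = (18, 5)
  9P = (3, 9)
  10P = (7, 11)
  11P = (6, 5)
  12P = (2, 6)
  13P = (2, 13)
  14P = (6, 14)
Match found at i = 14.

k = 14


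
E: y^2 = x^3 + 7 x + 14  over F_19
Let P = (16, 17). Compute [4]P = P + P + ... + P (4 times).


k = 4 = 100_2 (binary, LSB first: 001)
Double-and-add from P = (16, 17):
  bit 0 = 0: acc unchanged = O
  bit 1 = 0: acc unchanged = O
  bit 2 = 1: acc = O + (16, 2) = (16, 2)

4P = (16, 2)


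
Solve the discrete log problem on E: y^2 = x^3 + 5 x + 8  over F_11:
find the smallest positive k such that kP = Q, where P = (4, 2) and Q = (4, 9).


Enumerate multiples of P until we hit Q = (4, 9):
  1P = (4, 2)
  2P = (6, 10)
  3P = (6, 1)
  4P = (4, 9)
Match found at i = 4.

k = 4


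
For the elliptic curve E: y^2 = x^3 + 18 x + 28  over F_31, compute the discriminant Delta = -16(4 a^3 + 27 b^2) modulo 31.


4 a^3 + 27 b^2 = 4*18^3 + 27*28^2 = 23328 + 21168 = 44496
Delta = -16 * (44496) = -711936
Delta mod 31 = 10

Delta = 10 (mod 31)


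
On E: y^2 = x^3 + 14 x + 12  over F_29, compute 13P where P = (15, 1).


k = 13 = 1101_2 (binary, LSB first: 1011)
Double-and-add from P = (15, 1):
  bit 0 = 1: acc = O + (15, 1) = (15, 1)
  bit 1 = 0: acc unchanged = (15, 1)
  bit 2 = 1: acc = (15, 1) + (14, 20) = (13, 19)
  bit 3 = 1: acc = (13, 19) + (5, 27) = (12, 9)

13P = (12, 9)


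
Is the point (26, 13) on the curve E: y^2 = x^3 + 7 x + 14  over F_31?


Check whether y^2 = x^3 + 7 x + 14 (mod 31) for (x, y) = (26, 13).
LHS: y^2 = 13^2 mod 31 = 14
RHS: x^3 + 7 x + 14 = 26^3 + 7*26 + 14 mod 31 = 9
LHS != RHS

No, not on the curve


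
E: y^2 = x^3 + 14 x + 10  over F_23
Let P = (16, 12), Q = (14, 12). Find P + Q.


P != Q, so use the chord formula.
s = (y2 - y1) / (x2 - x1) = (0) / (21) mod 23 = 0
x3 = s^2 - x1 - x2 mod 23 = 0^2 - 16 - 14 = 16
y3 = s (x1 - x3) - y1 mod 23 = 0 * (16 - 16) - 12 = 11

P + Q = (16, 11)


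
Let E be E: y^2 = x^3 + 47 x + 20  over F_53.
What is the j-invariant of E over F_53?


Delta = -16(4 a^3 + 27 b^2) mod 53 = 24
-1728 * (4 a)^3 = -1728 * (4*47)^3 mod 53 = 30
j = 30 * 24^(-1) mod 53 = 41

j = 41 (mod 53)


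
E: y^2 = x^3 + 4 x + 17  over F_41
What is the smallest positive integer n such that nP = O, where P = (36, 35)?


Compute successive multiples of P until we hit O:
  1P = (36, 35)
  2P = (28, 8)
  3P = (39, 1)
  4P = (17, 23)
  5P = (11, 11)
  6P = (27, 13)
  7P = (27, 28)
  8P = (11, 30)
  ... (continuing to 13P)
  13P = O

ord(P) = 13


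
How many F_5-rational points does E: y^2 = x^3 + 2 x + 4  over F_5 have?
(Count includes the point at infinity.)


For each x in F_5, count y with y^2 = x^3 + 2 x + 4 mod 5:
  x = 0: RHS = 4, y in [2, 3]  -> 2 point(s)
  x = 2: RHS = 1, y in [1, 4]  -> 2 point(s)
  x = 4: RHS = 1, y in [1, 4]  -> 2 point(s)
Affine points: 6. Add the point at infinity: total = 7.

#E(F_5) = 7


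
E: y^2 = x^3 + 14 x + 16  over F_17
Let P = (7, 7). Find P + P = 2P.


Doubling: s = (3 x1^2 + a) / (2 y1)
s = (3*7^2 + 14) / (2*7) mod 17 = 3
x3 = s^2 - 2 x1 mod 17 = 3^2 - 2*7 = 12
y3 = s (x1 - x3) - y1 mod 17 = 3 * (7 - 12) - 7 = 12

2P = (12, 12)


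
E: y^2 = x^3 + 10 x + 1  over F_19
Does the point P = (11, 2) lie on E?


Check whether y^2 = x^3 + 10 x + 1 (mod 19) for (x, y) = (11, 2).
LHS: y^2 = 2^2 mod 19 = 4
RHS: x^3 + 10 x + 1 = 11^3 + 10*11 + 1 mod 19 = 17
LHS != RHS

No, not on the curve


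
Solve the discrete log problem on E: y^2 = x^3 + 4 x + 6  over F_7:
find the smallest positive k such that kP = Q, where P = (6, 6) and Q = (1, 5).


Enumerate multiples of P until we hit Q = (1, 5):
  1P = (6, 6)
  2P = (2, 1)
  3P = (1, 2)
  4P = (4, 4)
  5P = (5, 2)
  6P = (5, 5)
  7P = (4, 3)
  8P = (1, 5)
Match found at i = 8.

k = 8


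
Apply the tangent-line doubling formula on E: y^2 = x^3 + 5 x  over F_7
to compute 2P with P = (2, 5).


Doubling: s = (3 x1^2 + a) / (2 y1)
s = (3*2^2 + 5) / (2*5) mod 7 = 1
x3 = s^2 - 2 x1 mod 7 = 1^2 - 2*2 = 4
y3 = s (x1 - x3) - y1 mod 7 = 1 * (2 - 4) - 5 = 0

2P = (4, 0)


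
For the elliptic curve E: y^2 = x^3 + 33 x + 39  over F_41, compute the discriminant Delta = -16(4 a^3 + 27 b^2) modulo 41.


4 a^3 + 27 b^2 = 4*33^3 + 27*39^2 = 143748 + 41067 = 184815
Delta = -16 * (184815) = -2957040
Delta mod 41 = 3

Delta = 3 (mod 41)


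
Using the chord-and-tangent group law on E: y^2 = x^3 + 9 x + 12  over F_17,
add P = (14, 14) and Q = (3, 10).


P != Q, so use the chord formula.
s = (y2 - y1) / (x2 - x1) = (13) / (6) mod 17 = 5
x3 = s^2 - x1 - x2 mod 17 = 5^2 - 14 - 3 = 8
y3 = s (x1 - x3) - y1 mod 17 = 5 * (14 - 8) - 14 = 16

P + Q = (8, 16)


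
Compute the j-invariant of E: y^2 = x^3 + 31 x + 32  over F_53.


Delta = -16(4 a^3 + 27 b^2) mod 53 = 21
-1728 * (4 a)^3 = -1728 * (4*31)^3 mod 53 = 42
j = 42 * 21^(-1) mod 53 = 2

j = 2 (mod 53)


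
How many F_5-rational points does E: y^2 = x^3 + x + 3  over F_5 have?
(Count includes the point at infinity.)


For each x in F_5, count y with y^2 = x^3 + 1 x + 3 mod 5:
  x = 1: RHS = 0, y in [0]  -> 1 point(s)
  x = 4: RHS = 1, y in [1, 4]  -> 2 point(s)
Affine points: 3. Add the point at infinity: total = 4.

#E(F_5) = 4


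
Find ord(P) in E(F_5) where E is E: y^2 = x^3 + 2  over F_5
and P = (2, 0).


Compute successive multiples of P until we hit O:
  1P = (2, 0)
  2P = O

ord(P) = 2


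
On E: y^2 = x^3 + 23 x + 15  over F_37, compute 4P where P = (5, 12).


k = 4 = 100_2 (binary, LSB first: 001)
Double-and-add from P = (5, 12):
  bit 0 = 0: acc unchanged = O
  bit 1 = 0: acc unchanged = O
  bit 2 = 1: acc = O + (28, 35) = (28, 35)

4P = (28, 35)


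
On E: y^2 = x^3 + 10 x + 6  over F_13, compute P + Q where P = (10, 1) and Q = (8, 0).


P != Q, so use the chord formula.
s = (y2 - y1) / (x2 - x1) = (12) / (11) mod 13 = 7
x3 = s^2 - x1 - x2 mod 13 = 7^2 - 10 - 8 = 5
y3 = s (x1 - x3) - y1 mod 13 = 7 * (10 - 5) - 1 = 8

P + Q = (5, 8)


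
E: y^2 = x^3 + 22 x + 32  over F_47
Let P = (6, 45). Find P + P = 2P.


Doubling: s = (3 x1^2 + a) / (2 y1)
s = (3*6^2 + 22) / (2*45) mod 47 = 38
x3 = s^2 - 2 x1 mod 47 = 38^2 - 2*6 = 22
y3 = s (x1 - x3) - y1 mod 47 = 38 * (6 - 22) - 45 = 5

2P = (22, 5)


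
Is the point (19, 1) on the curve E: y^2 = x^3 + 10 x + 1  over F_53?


Check whether y^2 = x^3 + 10 x + 1 (mod 53) for (x, y) = (19, 1).
LHS: y^2 = 1^2 mod 53 = 1
RHS: x^3 + 10 x + 1 = 19^3 + 10*19 + 1 mod 53 = 1
LHS = RHS

Yes, on the curve


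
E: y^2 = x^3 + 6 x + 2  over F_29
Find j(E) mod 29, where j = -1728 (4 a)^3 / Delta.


Delta = -16(4 a^3 + 27 b^2) mod 29 = 21
-1728 * (4 a)^3 = -1728 * (4*6)^3 mod 29 = 8
j = 8 * 21^(-1) mod 29 = 28

j = 28 (mod 29)


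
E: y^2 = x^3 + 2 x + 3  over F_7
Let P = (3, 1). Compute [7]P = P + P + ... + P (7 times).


k = 7 = 111_2 (binary, LSB first: 111)
Double-and-add from P = (3, 1):
  bit 0 = 1: acc = O + (3, 1) = (3, 1)
  bit 1 = 1: acc = (3, 1) + (3, 6) = O
  bit 2 = 1: acc = O + (3, 1) = (3, 1)

7P = (3, 1)


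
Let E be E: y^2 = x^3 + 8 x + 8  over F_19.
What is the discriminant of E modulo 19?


4 a^3 + 27 b^2 = 4*8^3 + 27*8^2 = 2048 + 1728 = 3776
Delta = -16 * (3776) = -60416
Delta mod 19 = 4

Delta = 4 (mod 19)


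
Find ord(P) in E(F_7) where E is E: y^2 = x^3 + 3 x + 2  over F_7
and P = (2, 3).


Compute successive multiples of P until we hit O:
  1P = (2, 3)
  2P = (4, 6)
  3P = (5, 3)
  4P = (0, 4)
  5P = (0, 3)
  6P = (5, 4)
  7P = (4, 1)
  8P = (2, 4)
  ... (continuing to 9P)
  9P = O

ord(P) = 9


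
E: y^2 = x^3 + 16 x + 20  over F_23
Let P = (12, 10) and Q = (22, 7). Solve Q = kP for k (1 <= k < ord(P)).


Enumerate multiples of P until we hit Q = (22, 7):
  1P = (12, 10)
  2P = (15, 1)
  3P = (5, 15)
  4P = (22, 7)
Match found at i = 4.

k = 4


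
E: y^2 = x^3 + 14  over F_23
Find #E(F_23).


For each x in F_23, count y with y^2 = x^3 + 0 x + 14 mod 23:
  x = 3: RHS = 18, y in [8, 15]  -> 2 point(s)
  x = 4: RHS = 9, y in [3, 20]  -> 2 point(s)
  x = 5: RHS = 1, y in [1, 22]  -> 2 point(s)
  x = 6: RHS = 0, y in [0]  -> 1 point(s)
  x = 7: RHS = 12, y in [9, 14]  -> 2 point(s)
  x = 10: RHS = 2, y in [5, 18]  -> 2 point(s)
  x = 13: RHS = 3, y in [7, 16]  -> 2 point(s)
  x = 15: RHS = 8, y in [10, 13]  -> 2 point(s)
  x = 16: RHS = 16, y in [4, 19]  -> 2 point(s)
  x = 18: RHS = 4, y in [2, 21]  -> 2 point(s)
  x = 21: RHS = 6, y in [11, 12]  -> 2 point(s)
  x = 22: RHS = 13, y in [6, 17]  -> 2 point(s)
Affine points: 23. Add the point at infinity: total = 24.

#E(F_23) = 24


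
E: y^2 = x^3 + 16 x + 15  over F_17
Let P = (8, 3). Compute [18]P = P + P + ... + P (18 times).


k = 18 = 10010_2 (binary, LSB first: 01001)
Double-and-add from P = (8, 3):
  bit 0 = 0: acc unchanged = O
  bit 1 = 1: acc = O + (9, 2) = (9, 2)
  bit 2 = 0: acc unchanged = (9, 2)
  bit 3 = 0: acc unchanged = (9, 2)
  bit 4 = 1: acc = (9, 2) + (11, 14) = (16, 7)

18P = (16, 7)


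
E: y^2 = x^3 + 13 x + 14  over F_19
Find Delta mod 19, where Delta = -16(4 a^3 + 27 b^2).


4 a^3 + 27 b^2 = 4*13^3 + 27*14^2 = 8788 + 5292 = 14080
Delta = -16 * (14080) = -225280
Delta mod 19 = 3

Delta = 3 (mod 19)


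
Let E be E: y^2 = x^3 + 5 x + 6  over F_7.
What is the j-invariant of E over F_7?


Delta = -16(4 a^3 + 27 b^2) mod 7 = 3
-1728 * (4 a)^3 = -1728 * (4*5)^3 mod 7 = 6
j = 6 * 3^(-1) mod 7 = 2

j = 2 (mod 7)


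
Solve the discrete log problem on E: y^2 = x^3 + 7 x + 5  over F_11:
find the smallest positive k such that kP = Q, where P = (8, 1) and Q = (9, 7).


Enumerate multiples of P until we hit Q = (9, 7):
  1P = (8, 1)
  2P = (9, 4)
  3P = (3, 3)
  4P = (5, 0)
  5P = (3, 8)
  6P = (9, 7)
Match found at i = 6.

k = 6


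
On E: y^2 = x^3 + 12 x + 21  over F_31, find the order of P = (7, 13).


Compute successive multiples of P until we hit O:
  1P = (7, 13)
  2P = (4, 28)
  3P = (14, 22)
  4P = (30, 15)
  5P = (27, 23)
  6P = (5, 19)
  7P = (28, 19)
  8P = (10, 26)
  ... (continuing to 32P)
  32P = O

ord(P) = 32


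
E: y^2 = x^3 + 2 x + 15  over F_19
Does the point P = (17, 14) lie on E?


Check whether y^2 = x^3 + 2 x + 15 (mod 19) for (x, y) = (17, 14).
LHS: y^2 = 14^2 mod 19 = 6
RHS: x^3 + 2 x + 15 = 17^3 + 2*17 + 15 mod 19 = 3
LHS != RHS

No, not on the curve


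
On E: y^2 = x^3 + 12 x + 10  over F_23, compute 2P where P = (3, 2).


Doubling: s = (3 x1^2 + a) / (2 y1)
s = (3*3^2 + 12) / (2*2) mod 23 = 4
x3 = s^2 - 2 x1 mod 23 = 4^2 - 2*3 = 10
y3 = s (x1 - x3) - y1 mod 23 = 4 * (3 - 10) - 2 = 16

2P = (10, 16)


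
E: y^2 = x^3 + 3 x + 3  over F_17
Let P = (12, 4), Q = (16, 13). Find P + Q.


P != Q, so use the chord formula.
s = (y2 - y1) / (x2 - x1) = (9) / (4) mod 17 = 15
x3 = s^2 - x1 - x2 mod 17 = 15^2 - 12 - 16 = 10
y3 = s (x1 - x3) - y1 mod 17 = 15 * (12 - 10) - 4 = 9

P + Q = (10, 9)


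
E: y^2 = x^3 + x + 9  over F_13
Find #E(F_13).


For each x in F_13, count y with y^2 = x^3 + 1 x + 9 mod 13:
  x = 0: RHS = 9, y in [3, 10]  -> 2 point(s)
  x = 3: RHS = 0, y in [0]  -> 1 point(s)
  x = 4: RHS = 12, y in [5, 8]  -> 2 point(s)
  x = 5: RHS = 9, y in [3, 10]  -> 2 point(s)
  x = 6: RHS = 10, y in [6, 7]  -> 2 point(s)
  x = 8: RHS = 9, y in [3, 10]  -> 2 point(s)
  x = 11: RHS = 12, y in [5, 8]  -> 2 point(s)
Affine points: 13. Add the point at infinity: total = 14.

#E(F_13) = 14


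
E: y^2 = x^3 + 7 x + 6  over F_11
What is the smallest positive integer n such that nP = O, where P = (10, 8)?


Compute successive multiples of P until we hit O:
  1P = (10, 8)
  2P = (6, 0)
  3P = (10, 3)
  4P = O

ord(P) = 4


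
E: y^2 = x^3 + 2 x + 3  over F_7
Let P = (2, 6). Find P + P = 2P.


Doubling: s = (3 x1^2 + a) / (2 y1)
s = (3*2^2 + 2) / (2*6) mod 7 = 0
x3 = s^2 - 2 x1 mod 7 = 0^2 - 2*2 = 3
y3 = s (x1 - x3) - y1 mod 7 = 0 * (2 - 3) - 6 = 1

2P = (3, 1)


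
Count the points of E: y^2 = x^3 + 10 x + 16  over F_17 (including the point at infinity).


For each x in F_17, count y with y^2 = x^3 + 10 x + 16 mod 17:
  x = 0: RHS = 16, y in [4, 13]  -> 2 point(s)
  x = 4: RHS = 1, y in [1, 16]  -> 2 point(s)
  x = 5: RHS = 4, y in [2, 15]  -> 2 point(s)
  x = 7: RHS = 4, y in [2, 15]  -> 2 point(s)
  x = 8: RHS = 13, y in [8, 9]  -> 2 point(s)
  x = 9: RHS = 2, y in [6, 11]  -> 2 point(s)
Affine points: 12. Add the point at infinity: total = 13.

#E(F_17) = 13


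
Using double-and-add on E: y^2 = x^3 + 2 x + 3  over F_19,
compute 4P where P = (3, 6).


k = 4 = 100_2 (binary, LSB first: 001)
Double-and-add from P = (3, 6):
  bit 0 = 0: acc unchanged = O
  bit 1 = 0: acc unchanged = O
  bit 2 = 1: acc = O + (5, 9) = (5, 9)

4P = (5, 9)


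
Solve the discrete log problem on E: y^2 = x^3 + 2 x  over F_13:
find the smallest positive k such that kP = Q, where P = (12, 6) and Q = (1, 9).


Enumerate multiples of P until we hit Q = (1, 9):
  1P = (12, 6)
  2P = (1, 4)
  3P = (1, 9)
Match found at i = 3.

k = 3


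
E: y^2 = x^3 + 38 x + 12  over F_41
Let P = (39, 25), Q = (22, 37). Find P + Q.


P != Q, so use the chord formula.
s = (y2 - y1) / (x2 - x1) = (12) / (24) mod 41 = 21
x3 = s^2 - x1 - x2 mod 41 = 21^2 - 39 - 22 = 11
y3 = s (x1 - x3) - y1 mod 41 = 21 * (39 - 11) - 25 = 30

P + Q = (11, 30)


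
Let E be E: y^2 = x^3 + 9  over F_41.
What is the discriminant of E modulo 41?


4 a^3 + 27 b^2 = 4*0^3 + 27*9^2 = 0 + 2187 = 2187
Delta = -16 * (2187) = -34992
Delta mod 41 = 22

Delta = 22 (mod 41)


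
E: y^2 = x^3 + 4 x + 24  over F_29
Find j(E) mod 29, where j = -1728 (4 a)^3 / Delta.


Delta = -16(4 a^3 + 27 b^2) mod 29 = 10
-1728 * (4 a)^3 = -1728 * (4*4)^3 mod 29 = 26
j = 26 * 10^(-1) mod 29 = 20

j = 20 (mod 29)


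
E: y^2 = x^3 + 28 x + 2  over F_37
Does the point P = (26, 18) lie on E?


Check whether y^2 = x^3 + 28 x + 2 (mod 37) for (x, y) = (26, 18).
LHS: y^2 = 18^2 mod 37 = 28
RHS: x^3 + 28 x + 2 = 26^3 + 28*26 + 2 mod 37 = 28
LHS = RHS

Yes, on the curve


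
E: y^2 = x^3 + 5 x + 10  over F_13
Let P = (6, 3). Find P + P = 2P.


Doubling: s = (3 x1^2 + a) / (2 y1)
s = (3*6^2 + 5) / (2*3) mod 13 = 8
x3 = s^2 - 2 x1 mod 13 = 8^2 - 2*6 = 0
y3 = s (x1 - x3) - y1 mod 13 = 8 * (6 - 0) - 3 = 6

2P = (0, 6)


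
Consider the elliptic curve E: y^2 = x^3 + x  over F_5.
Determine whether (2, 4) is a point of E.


Check whether y^2 = x^3 + 1 x + 0 (mod 5) for (x, y) = (2, 4).
LHS: y^2 = 4^2 mod 5 = 1
RHS: x^3 + 1 x + 0 = 2^3 + 1*2 + 0 mod 5 = 0
LHS != RHS

No, not on the curve


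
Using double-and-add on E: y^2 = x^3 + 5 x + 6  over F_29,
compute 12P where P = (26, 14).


k = 12 = 1100_2 (binary, LSB first: 0011)
Double-and-add from P = (26, 14):
  bit 0 = 0: acc unchanged = O
  bit 1 = 0: acc unchanged = O
  bit 2 = 1: acc = O + (6, 22) = (6, 22)
  bit 3 = 1: acc = (6, 22) + (24, 28) = (12, 5)

12P = (12, 5)


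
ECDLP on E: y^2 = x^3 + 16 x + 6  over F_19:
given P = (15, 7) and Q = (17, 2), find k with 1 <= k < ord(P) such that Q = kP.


Enumerate multiples of P until we hit Q = (17, 2):
  1P = (15, 7)
  2P = (13, 13)
  3P = (0, 5)
  4P = (9, 9)
  5P = (12, 11)
  6P = (17, 2)
Match found at i = 6.

k = 6


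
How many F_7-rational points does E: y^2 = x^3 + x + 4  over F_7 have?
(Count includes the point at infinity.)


For each x in F_7, count y with y^2 = x^3 + 1 x + 4 mod 7:
  x = 0: RHS = 4, y in [2, 5]  -> 2 point(s)
  x = 2: RHS = 0, y in [0]  -> 1 point(s)
  x = 4: RHS = 2, y in [3, 4]  -> 2 point(s)
  x = 5: RHS = 1, y in [1, 6]  -> 2 point(s)
  x = 6: RHS = 2, y in [3, 4]  -> 2 point(s)
Affine points: 9. Add the point at infinity: total = 10.

#E(F_7) = 10


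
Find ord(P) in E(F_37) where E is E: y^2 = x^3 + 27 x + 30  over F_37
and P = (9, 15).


Compute successive multiples of P until we hit O:
  1P = (9, 15)
  2P = (26, 17)
  3P = (12, 26)
  4P = (13, 32)
  5P = (3, 29)
  6P = (14, 9)
  7P = (11, 17)
  8P = (18, 13)
  ... (continuing to 38P)
  38P = O

ord(P) = 38


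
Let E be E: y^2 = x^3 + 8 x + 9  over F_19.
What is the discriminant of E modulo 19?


4 a^3 + 27 b^2 = 4*8^3 + 27*9^2 = 2048 + 2187 = 4235
Delta = -16 * (4235) = -67760
Delta mod 19 = 13

Delta = 13 (mod 19)


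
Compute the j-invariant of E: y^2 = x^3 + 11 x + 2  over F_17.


Delta = -16(4 a^3 + 27 b^2) mod 17 = 9
-1728 * (4 a)^3 = -1728 * (4*11)^3 mod 17 = 16
j = 16 * 9^(-1) mod 17 = 15

j = 15 (mod 17)


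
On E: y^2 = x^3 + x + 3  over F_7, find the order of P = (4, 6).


Compute successive multiples of P until we hit O:
  1P = (4, 6)
  2P = (6, 1)
  3P = (5, 0)
  4P = (6, 6)
  5P = (4, 1)
  6P = O

ord(P) = 6


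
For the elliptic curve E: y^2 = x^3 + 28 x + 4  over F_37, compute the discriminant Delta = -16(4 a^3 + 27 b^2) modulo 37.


4 a^3 + 27 b^2 = 4*28^3 + 27*4^2 = 87808 + 432 = 88240
Delta = -16 * (88240) = -1411840
Delta mod 37 = 6

Delta = 6 (mod 37)


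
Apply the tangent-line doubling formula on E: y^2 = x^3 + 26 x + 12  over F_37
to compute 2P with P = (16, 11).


Doubling: s = (3 x1^2 + a) / (2 y1)
s = (3*16^2 + 26) / (2*11) mod 37 = 26
x3 = s^2 - 2 x1 mod 37 = 26^2 - 2*16 = 15
y3 = s (x1 - x3) - y1 mod 37 = 26 * (16 - 15) - 11 = 15

2P = (15, 15)


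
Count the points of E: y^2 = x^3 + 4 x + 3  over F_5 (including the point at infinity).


For each x in F_5, count y with y^2 = x^3 + 4 x + 3 mod 5:
  x = 2: RHS = 4, y in [2, 3]  -> 2 point(s)
Affine points: 2. Add the point at infinity: total = 3.

#E(F_5) = 3


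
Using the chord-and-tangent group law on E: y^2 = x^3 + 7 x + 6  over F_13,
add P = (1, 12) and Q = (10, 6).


P != Q, so use the chord formula.
s = (y2 - y1) / (x2 - x1) = (7) / (9) mod 13 = 8
x3 = s^2 - x1 - x2 mod 13 = 8^2 - 1 - 10 = 1
y3 = s (x1 - x3) - y1 mod 13 = 8 * (1 - 1) - 12 = 1

P + Q = (1, 1)


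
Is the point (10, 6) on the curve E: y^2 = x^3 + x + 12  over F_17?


Check whether y^2 = x^3 + 1 x + 12 (mod 17) for (x, y) = (10, 6).
LHS: y^2 = 6^2 mod 17 = 2
RHS: x^3 + 1 x + 12 = 10^3 + 1*10 + 12 mod 17 = 2
LHS = RHS

Yes, on the curve


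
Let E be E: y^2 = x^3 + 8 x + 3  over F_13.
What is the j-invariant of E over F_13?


Delta = -16(4 a^3 + 27 b^2) mod 13 = 4
-1728 * (4 a)^3 = -1728 * (4*8)^3 mod 13 = 8
j = 8 * 4^(-1) mod 13 = 2

j = 2 (mod 13)


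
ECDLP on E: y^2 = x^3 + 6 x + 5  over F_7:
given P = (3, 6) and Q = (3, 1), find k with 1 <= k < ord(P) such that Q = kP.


Enumerate multiples of P until we hit Q = (3, 1):
  1P = (3, 6)
  2P = (2, 2)
  3P = (4, 4)
  4P = (4, 3)
  5P = (2, 5)
  6P = (3, 1)
Match found at i = 6.

k = 6


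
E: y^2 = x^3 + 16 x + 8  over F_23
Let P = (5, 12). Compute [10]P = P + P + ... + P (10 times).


k = 10 = 1010_2 (binary, LSB first: 0101)
Double-and-add from P = (5, 12):
  bit 0 = 0: acc unchanged = O
  bit 1 = 1: acc = O + (14, 20) = (14, 20)
  bit 2 = 0: acc unchanged = (14, 20)
  bit 3 = 1: acc = (14, 20) + (1, 18) = (20, 18)

10P = (20, 18)


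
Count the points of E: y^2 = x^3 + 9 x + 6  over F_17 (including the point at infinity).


For each x in F_17, count y with y^2 = x^3 + 9 x + 6 mod 17:
  x = 1: RHS = 16, y in [4, 13]  -> 2 point(s)
  x = 2: RHS = 15, y in [7, 10]  -> 2 point(s)
  x = 3: RHS = 9, y in [3, 14]  -> 2 point(s)
  x = 4: RHS = 4, y in [2, 15]  -> 2 point(s)
  x = 6: RHS = 4, y in [2, 15]  -> 2 point(s)
  x = 7: RHS = 4, y in [2, 15]  -> 2 point(s)
  x = 9: RHS = 0, y in [0]  -> 1 point(s)
  x = 10: RHS = 8, y in [5, 12]  -> 2 point(s)
  x = 11: RHS = 8, y in [5, 12]  -> 2 point(s)
  x = 13: RHS = 8, y in [5, 12]  -> 2 point(s)
  x = 16: RHS = 13, y in [8, 9]  -> 2 point(s)
Affine points: 21. Add the point at infinity: total = 22.

#E(F_17) = 22


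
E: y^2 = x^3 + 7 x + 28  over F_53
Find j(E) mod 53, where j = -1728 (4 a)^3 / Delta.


Delta = -16(4 a^3 + 27 b^2) mod 53 = 25
-1728 * (4 a)^3 = -1728 * (4*7)^3 mod 53 = 51
j = 51 * 25^(-1) mod 53 = 19

j = 19 (mod 53)


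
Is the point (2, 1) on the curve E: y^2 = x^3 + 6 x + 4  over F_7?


Check whether y^2 = x^3 + 6 x + 4 (mod 7) for (x, y) = (2, 1).
LHS: y^2 = 1^2 mod 7 = 1
RHS: x^3 + 6 x + 4 = 2^3 + 6*2 + 4 mod 7 = 3
LHS != RHS

No, not on the curve


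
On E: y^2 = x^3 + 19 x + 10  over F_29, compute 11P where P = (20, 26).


k = 11 = 1011_2 (binary, LSB first: 1101)
Double-and-add from P = (20, 26):
  bit 0 = 1: acc = O + (20, 26) = (20, 26)
  bit 1 = 1: acc = (20, 26) + (14, 2) = (11, 10)
  bit 2 = 0: acc unchanged = (11, 10)
  bit 3 = 1: acc = (11, 10) + (18, 23) = (7, 14)

11P = (7, 14)


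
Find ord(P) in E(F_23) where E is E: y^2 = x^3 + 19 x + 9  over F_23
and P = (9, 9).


Compute successive multiples of P until we hit O:
  1P = (9, 9)
  2P = (11, 13)
  3P = (7, 18)
  4P = (10, 7)
  5P = (8, 12)
  6P = (15, 9)
  7P = (22, 14)
  8P = (21, 20)
  ... (continuing to 31P)
  31P = O

ord(P) = 31


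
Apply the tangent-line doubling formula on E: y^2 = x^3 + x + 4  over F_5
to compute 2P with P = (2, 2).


Doubling: s = (3 x1^2 + a) / (2 y1)
s = (3*2^2 + 1) / (2*2) mod 5 = 2
x3 = s^2 - 2 x1 mod 5 = 2^2 - 2*2 = 0
y3 = s (x1 - x3) - y1 mod 5 = 2 * (2 - 0) - 2 = 2

2P = (0, 2)


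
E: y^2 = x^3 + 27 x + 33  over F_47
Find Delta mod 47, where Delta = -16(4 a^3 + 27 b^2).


4 a^3 + 27 b^2 = 4*27^3 + 27*33^2 = 78732 + 29403 = 108135
Delta = -16 * (108135) = -1730160
Delta mod 47 = 4

Delta = 4 (mod 47)


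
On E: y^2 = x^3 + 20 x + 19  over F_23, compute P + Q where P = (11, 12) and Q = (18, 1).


P != Q, so use the chord formula.
s = (y2 - y1) / (x2 - x1) = (12) / (7) mod 23 = 5
x3 = s^2 - x1 - x2 mod 23 = 5^2 - 11 - 18 = 19
y3 = s (x1 - x3) - y1 mod 23 = 5 * (11 - 19) - 12 = 17

P + Q = (19, 17)


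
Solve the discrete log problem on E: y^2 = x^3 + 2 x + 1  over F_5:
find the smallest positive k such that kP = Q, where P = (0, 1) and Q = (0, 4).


Enumerate multiples of P until we hit Q = (0, 4):
  1P = (0, 1)
  2P = (1, 3)
  3P = (3, 3)
  4P = (3, 2)
  5P = (1, 2)
  6P = (0, 4)
Match found at i = 6.

k = 6


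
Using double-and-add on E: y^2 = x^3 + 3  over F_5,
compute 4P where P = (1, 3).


k = 4 = 100_2 (binary, LSB first: 001)
Double-and-add from P = (1, 3):
  bit 0 = 0: acc unchanged = O
  bit 1 = 0: acc unchanged = O
  bit 2 = 1: acc = O + (2, 1) = (2, 1)

4P = (2, 1)


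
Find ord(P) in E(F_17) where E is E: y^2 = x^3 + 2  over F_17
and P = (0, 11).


Compute successive multiples of P until we hit O:
  1P = (0, 11)
  2P = (0, 6)
  3P = O

ord(P) = 3


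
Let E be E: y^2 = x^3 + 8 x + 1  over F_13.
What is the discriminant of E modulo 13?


4 a^3 + 27 b^2 = 4*8^3 + 27*1^2 = 2048 + 27 = 2075
Delta = -16 * (2075) = -33200
Delta mod 13 = 2

Delta = 2 (mod 13)


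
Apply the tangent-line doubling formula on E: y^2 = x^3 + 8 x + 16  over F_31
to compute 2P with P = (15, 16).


Doubling: s = (3 x1^2 + a) / (2 y1)
s = (3*15^2 + 8) / (2*16) mod 31 = 1
x3 = s^2 - 2 x1 mod 31 = 1^2 - 2*15 = 2
y3 = s (x1 - x3) - y1 mod 31 = 1 * (15 - 2) - 16 = 28

2P = (2, 28)


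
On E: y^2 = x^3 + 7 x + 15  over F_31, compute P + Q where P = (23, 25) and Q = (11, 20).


P != Q, so use the chord formula.
s = (y2 - y1) / (x2 - x1) = (26) / (19) mod 31 = 3
x3 = s^2 - x1 - x2 mod 31 = 3^2 - 23 - 11 = 6
y3 = s (x1 - x3) - y1 mod 31 = 3 * (23 - 6) - 25 = 26

P + Q = (6, 26)
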